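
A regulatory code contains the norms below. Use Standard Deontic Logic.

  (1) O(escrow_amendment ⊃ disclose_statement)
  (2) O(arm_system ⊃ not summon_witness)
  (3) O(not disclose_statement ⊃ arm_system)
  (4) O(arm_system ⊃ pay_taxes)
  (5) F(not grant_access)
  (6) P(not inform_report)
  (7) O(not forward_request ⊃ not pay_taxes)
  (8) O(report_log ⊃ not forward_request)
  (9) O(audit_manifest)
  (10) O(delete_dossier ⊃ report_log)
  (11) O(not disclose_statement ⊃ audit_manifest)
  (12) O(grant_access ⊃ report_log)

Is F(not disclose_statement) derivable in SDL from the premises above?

F(not grant_access) at premise 5 means O(grant_access).
Premise 12 is O(grant_access ⊃ report_log); since O(grant_access), deontic closure gives O(report_log).
Applying K to premise 8 (O(report_log ⊃ not forward_request)) and O(report_log) yields O(not forward_request).
From O(not forward_request) and premise 7, O(not forward_request ⊃ not pay_taxes), we obtain O(not pay_taxes).
Premise 4, O(arm_system ⊃ pay_taxes), contraposes to O(not pay_taxes ⊃ not arm_system); with O(not pay_taxes) we get O(not arm_system).
The contrapositive of premise 3 (O(not disclose_statement ⊃ arm_system)) is O(not arm_system ⊃ disclose_statement), and O(not arm_system) is already established, so O(disclose_statement).
Premises 1, 2, 6, 9, 10, 11 do not contribute to this derivation.
So O(disclose_statement) holds, i.e. F(not disclose_statement). The claim follows.

Yes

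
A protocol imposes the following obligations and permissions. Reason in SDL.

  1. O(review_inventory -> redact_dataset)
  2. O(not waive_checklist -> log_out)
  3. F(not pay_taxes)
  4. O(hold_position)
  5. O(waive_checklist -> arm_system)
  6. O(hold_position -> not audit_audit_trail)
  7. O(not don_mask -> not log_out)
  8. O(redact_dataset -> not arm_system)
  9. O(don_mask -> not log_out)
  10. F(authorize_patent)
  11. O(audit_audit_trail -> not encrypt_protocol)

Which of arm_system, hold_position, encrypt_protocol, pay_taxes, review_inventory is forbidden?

Premises 7 and 9 cover both cases: O(not don_mask -> not log_out) and O(don_mask -> not log_out). Since not don_mask ∨ don_mask is a tautology, O(not log_out) follows.
Premise 2, O(not waive_checklist -> log_out), contraposes to O(not log_out -> waive_checklist); with O(not log_out) we get O(waive_checklist).
Premise 5 is O(waive_checklist -> arm_system); since O(waive_checklist), deontic closure gives O(arm_system).
Premise 8, O(redact_dataset -> not arm_system), contraposes to O(arm_system -> not redact_dataset); with O(arm_system) we get O(not redact_dataset).
Premise 1 is O(review_inventory -> redact_dataset); contrapositively O(not redact_dataset -> not review_inventory). Since O(not redact_dataset) holds, K gives O(not review_inventory).
So O(not review_inventory) holds, i.e. review_inventory is forbidden. None of the other listed options is forbidden under the premises.

review_inventory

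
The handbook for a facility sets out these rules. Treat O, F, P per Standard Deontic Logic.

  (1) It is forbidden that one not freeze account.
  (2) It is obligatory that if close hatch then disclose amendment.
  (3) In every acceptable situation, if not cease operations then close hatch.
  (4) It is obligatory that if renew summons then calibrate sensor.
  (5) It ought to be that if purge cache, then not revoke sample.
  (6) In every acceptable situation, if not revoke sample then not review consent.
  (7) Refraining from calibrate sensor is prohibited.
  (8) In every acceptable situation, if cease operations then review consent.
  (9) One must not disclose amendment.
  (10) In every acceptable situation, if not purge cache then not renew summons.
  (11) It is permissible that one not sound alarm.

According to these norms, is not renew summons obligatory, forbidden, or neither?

Obligatory

F(disclose_amendment) at premise 9 means O(¬disclose_amendment).
The contrapositive of premise 2 (O(close_hatch → disclose_amendment)) is O(¬disclose_amendment → ¬close_hatch), and O(¬disclose_amendment) is already established, so O(¬close_hatch).
Premise 3, O(¬cease_operations → close_hatch), contraposes to O(¬close_hatch → cease_operations); with O(¬close_hatch) we get O(cease_operations).
Applying K to premise 8 (O(cease_operations → review_consent)) and O(cease_operations) yields O(review_consent).
The contrapositive of premise 6 (O(¬revoke_sample → ¬review_consent)) is O(review_consent → revoke_sample), and O(review_consent) is already established, so O(revoke_sample).
Premise 5 is O(purge_cache → ¬revoke_sample); contrapositively O(revoke_sample → ¬purge_cache). Since O(revoke_sample) holds, K gives O(¬purge_cache).
Applying K to premise 10 (O(¬purge_cache → ¬renew_summons)) and O(¬purge_cache) yields O(¬renew_summons).
Premises 1, 4, 7, 11 do not contribute to this derivation.
Hence ¬renew_summons is obligatory.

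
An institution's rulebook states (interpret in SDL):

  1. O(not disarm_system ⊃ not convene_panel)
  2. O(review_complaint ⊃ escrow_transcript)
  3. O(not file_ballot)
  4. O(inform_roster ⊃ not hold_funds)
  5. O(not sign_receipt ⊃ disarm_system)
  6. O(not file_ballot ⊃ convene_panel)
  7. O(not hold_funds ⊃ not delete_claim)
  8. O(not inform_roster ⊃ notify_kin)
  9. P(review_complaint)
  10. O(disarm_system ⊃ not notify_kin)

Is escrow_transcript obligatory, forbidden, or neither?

Premise 2 is O(review_complaint ⊃ escrow_transcript), but O(review_complaint) is not derivable from the premises (the permission P(review_complaint) asserts only not O(not review_complaint), not O(review_complaint)), so it does not yield O(escrow_transcript).
No premise or chain of K-axiom applications forces O(escrow_transcript), and none forces O(not escrow_transcript). So escrow_transcript is neither obligatory nor forbidden under these norms.

Neither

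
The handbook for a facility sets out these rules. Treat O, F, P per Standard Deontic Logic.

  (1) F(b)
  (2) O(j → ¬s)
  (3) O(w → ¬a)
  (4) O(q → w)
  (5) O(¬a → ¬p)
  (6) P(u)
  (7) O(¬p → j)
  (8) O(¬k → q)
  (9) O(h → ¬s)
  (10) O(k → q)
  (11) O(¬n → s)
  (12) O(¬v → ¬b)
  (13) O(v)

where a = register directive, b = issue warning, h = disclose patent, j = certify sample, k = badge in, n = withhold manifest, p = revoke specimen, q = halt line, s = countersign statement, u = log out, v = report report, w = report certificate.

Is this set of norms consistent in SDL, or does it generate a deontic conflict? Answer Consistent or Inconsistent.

Consistent

Premise 12 is O(¬v → ¬b); even if O(¬b) held, inferring O(¬v) would be affirming the consequent — invalid.
So O(¬v) is not derivable, and the apparent clash with O(v) does not arise.
A world satisfying every obligation exists (e.g. a=false, b=false, h=false, j=true, k=false, n=true, p=false, q=true, s=false, u=false, v=true, w=true); no atom is both obligatory and forbidden, so the set is consistent.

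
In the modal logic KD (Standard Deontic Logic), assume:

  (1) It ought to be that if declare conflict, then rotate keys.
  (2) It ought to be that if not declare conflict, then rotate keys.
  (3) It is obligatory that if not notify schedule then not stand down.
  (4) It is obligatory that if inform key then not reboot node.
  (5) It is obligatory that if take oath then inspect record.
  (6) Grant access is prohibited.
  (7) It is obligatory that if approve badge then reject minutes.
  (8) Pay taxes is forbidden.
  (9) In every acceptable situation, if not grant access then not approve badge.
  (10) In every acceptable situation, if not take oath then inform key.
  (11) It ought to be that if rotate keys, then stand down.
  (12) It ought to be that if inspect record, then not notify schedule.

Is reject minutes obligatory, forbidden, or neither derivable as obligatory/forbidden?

Neither

Premise 7 is O(approve_badge → reject_minutes), but O(approve_badge) is not derivable from the premises, so it does not yield O(reject_minutes).
No premise or chain of K-axiom applications forces O(reject_minutes), and none forces O(¬reject_minutes). So reject_minutes is neither obligatory nor forbidden under these norms.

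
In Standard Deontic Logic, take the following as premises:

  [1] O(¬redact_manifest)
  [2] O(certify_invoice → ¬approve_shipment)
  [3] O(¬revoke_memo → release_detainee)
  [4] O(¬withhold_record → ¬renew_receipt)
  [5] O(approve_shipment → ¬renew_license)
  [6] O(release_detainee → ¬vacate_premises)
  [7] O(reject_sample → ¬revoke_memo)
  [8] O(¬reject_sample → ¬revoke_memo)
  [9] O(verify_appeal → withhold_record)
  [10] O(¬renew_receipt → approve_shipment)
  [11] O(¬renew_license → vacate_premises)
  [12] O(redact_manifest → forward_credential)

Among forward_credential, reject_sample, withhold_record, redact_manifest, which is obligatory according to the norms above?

Premises 7 and 8 are O(reject_sample → ¬revoke_memo) and O(¬reject_sample → ¬revoke_memo); every ideal world satisfies reject_sample or ¬reject_sample, so in either case ¬revoke_memo holds — hence O(¬revoke_memo).
Premise 3 is O(¬revoke_memo → release_detainee); since O(¬revoke_memo), deontic closure gives O(release_detainee).
From O(release_detainee) and premise 6, O(release_detainee → ¬vacate_premises), we obtain O(¬vacate_premises).
Premise 11 is O(¬renew_license → vacate_premises); contrapositively O(¬vacate_premises → renew_license). Since O(¬vacate_premises) holds, K gives O(renew_license).
Premise 5, O(approve_shipment → ¬renew_license), contraposes to O(renew_license → ¬approve_shipment); with O(renew_license) we get O(¬approve_shipment).
Premise 10 is O(¬renew_receipt → approve_shipment); contrapositively O(¬approve_shipment → renew_receipt). Since O(¬approve_shipment) holds, K gives O(renew_receipt).
Premise 4 is O(¬withhold_record → ¬renew_receipt); contrapositively O(renew_receipt → withhold_record). Since O(renew_receipt) holds, K gives O(withhold_record).
So O(withhold_record) holds — withhold_record is obligatory. None of the other listed options is made obligatory by any chain of premises.

withhold_record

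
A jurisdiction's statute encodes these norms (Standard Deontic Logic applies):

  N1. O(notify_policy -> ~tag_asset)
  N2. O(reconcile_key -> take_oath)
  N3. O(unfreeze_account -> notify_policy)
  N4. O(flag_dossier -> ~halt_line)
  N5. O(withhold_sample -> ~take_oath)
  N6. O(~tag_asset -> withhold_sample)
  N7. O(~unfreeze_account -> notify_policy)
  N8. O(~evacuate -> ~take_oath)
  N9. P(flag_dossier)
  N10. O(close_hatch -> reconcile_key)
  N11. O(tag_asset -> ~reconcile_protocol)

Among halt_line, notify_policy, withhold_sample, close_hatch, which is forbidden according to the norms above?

close_hatch

By case analysis on unfreeze_account: premise 3 gives O(unfreeze_account -> notify_policy) and premise 7 gives O(~unfreeze_account -> notify_policy), so O(notify_policy) either way.
From O(notify_policy) and premise 1, O(notify_policy -> ~tag_asset), we obtain O(~tag_asset).
Premise 6 is O(~tag_asset -> withhold_sample); since O(~tag_asset), deontic closure gives O(withhold_sample).
With premise 5, O(withhold_sample -> ~take_oath), the K-axiom yields O(~take_oath).
Premise 2 is O(reconcile_key -> take_oath); contrapositively O(~take_oath -> ~reconcile_key). Since O(~take_oath) holds, K gives O(~reconcile_key).
Premise 10 is O(close_hatch -> reconcile_key); contrapositively O(~reconcile_key -> ~close_hatch). Since O(~reconcile_key) holds, K gives O(~close_hatch).
So O(~close_hatch) holds, i.e. close_hatch is forbidden. None of the other listed options is forbidden under the premises.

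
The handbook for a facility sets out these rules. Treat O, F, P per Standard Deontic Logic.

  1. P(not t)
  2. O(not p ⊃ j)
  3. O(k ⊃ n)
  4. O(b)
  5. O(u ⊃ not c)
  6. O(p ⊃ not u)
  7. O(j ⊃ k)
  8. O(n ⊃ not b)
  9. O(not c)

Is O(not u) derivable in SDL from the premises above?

Yes

Premise 4 gives O(b).
Premise 8 is O(n ⊃ not b); contrapositively O(b ⊃ not n). Since O(b) holds, K gives O(not n).
Premise 3 is O(k ⊃ n); contrapositively O(not n ⊃ not k). Since O(not n) holds, K gives O(not k).
Premise 7, O(j ⊃ k), contraposes to O(not k ⊃ not j); with O(not k) we get O(not j).
The contrapositive of premise 2 (O(not p ⊃ j)) is O(not j ⊃ p), and O(not j) is already established, so O(p).
Applying K to premise 6 (O(p ⊃ not u)) and O(p) yields O(not u).
Premises 1, 5, 9 do not contribute to this derivation.
So O(not u) follows.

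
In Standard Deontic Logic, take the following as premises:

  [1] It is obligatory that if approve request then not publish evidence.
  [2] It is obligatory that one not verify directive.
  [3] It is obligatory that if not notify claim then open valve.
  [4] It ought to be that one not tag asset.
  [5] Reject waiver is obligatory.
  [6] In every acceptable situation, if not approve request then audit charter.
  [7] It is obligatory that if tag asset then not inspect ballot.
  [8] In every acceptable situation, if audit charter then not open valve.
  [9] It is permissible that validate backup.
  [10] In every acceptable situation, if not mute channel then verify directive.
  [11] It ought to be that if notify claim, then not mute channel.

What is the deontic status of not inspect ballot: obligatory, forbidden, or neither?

Neither

Premise 7 is O(tag_asset → ¬inspect_ballot), but O(tag_asset) is not derivable from the premises, so it does not yield O(¬inspect_ballot).
No premise or chain of K-axiom applications forces O(¬inspect_ballot), and none forces O(inspect_ballot). So ¬inspect_ballot is neither obligatory nor forbidden under these norms.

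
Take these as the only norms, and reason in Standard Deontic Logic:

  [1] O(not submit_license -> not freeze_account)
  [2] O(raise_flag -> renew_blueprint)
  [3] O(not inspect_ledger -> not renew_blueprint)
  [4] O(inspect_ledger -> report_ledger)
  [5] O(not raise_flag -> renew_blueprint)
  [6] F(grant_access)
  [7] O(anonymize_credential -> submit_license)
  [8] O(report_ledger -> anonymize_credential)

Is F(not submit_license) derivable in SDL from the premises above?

Yes

By case analysis on not raise_flag: premise 5 gives O(not raise_flag -> renew_blueprint) and premise 2 gives O(raise_flag -> renew_blueprint), so O(renew_blueprint) either way.
Premise 3, O(not inspect_ledger -> not renew_blueprint), contraposes to O(renew_blueprint -> inspect_ledger); with O(renew_blueprint) we get O(inspect_ledger).
Applying K to premise 4 (O(inspect_ledger -> report_ledger)) and O(inspect_ledger) yields O(report_ledger).
Applying K to premise 8 (O(report_ledger -> anonymize_credential)) and O(report_ledger) yields O(anonymize_credential).
From O(anonymize_credential) and premise 7, O(anonymize_credential -> submit_license), we obtain O(submit_license).
Premises 1, 6 do not contribute to this derivation.
So O(submit_license) holds, i.e. F(not submit_license). The claim follows.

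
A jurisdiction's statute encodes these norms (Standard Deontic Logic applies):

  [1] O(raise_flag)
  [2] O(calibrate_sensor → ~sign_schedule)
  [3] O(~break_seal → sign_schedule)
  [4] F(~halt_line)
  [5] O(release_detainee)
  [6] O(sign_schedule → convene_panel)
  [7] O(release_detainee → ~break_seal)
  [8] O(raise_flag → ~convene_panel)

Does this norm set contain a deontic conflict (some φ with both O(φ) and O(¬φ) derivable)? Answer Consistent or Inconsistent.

Inconsistent

From premise 1 we have O(raise_flag).
With premise 8, O(raise_flag → ~convene_panel), the K-axiom yields O(~convene_panel).
Premise 6 is O(sign_schedule → convene_panel); contrapositively O(~convene_panel → ~sign_schedule). Since O(~convene_panel) holds, K gives O(~sign_schedule).
The contrapositive of premise 3 (O(~break_seal → sign_schedule)) is O(~sign_schedule → break_seal), and O(~sign_schedule) is already established, so O(break_seal).
Premise 7 is O(release_detainee → ~break_seal); contrapositively O(break_seal → ~release_detainee). Since O(break_seal) holds, K gives O(~release_detainee).
But premise 5 directly asserts O(release_detainee).
We now have both O(~release_detainee) and O(release_detainee) — release_detainee is simultaneously obligatory and forbidden, violating the D-axiom.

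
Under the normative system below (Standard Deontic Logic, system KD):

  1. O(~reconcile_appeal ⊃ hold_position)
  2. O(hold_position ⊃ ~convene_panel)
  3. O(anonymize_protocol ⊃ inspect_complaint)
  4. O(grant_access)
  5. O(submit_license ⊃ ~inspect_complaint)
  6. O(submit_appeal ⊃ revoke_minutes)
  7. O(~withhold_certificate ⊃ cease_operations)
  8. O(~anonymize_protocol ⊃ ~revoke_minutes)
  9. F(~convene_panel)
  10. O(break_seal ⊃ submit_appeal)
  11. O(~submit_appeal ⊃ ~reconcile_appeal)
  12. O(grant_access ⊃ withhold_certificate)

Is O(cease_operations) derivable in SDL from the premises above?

Premise 7 is O(~withhold_certificate ⊃ cease_operations), but O(~withhold_certificate) is not derivable from the premises, so it does not yield O(cease_operations).
No other premise forces O(cease_operations). An ideal world satisfying every premise can still have cease_operations false, so O(cease_operations) is not derivable.

No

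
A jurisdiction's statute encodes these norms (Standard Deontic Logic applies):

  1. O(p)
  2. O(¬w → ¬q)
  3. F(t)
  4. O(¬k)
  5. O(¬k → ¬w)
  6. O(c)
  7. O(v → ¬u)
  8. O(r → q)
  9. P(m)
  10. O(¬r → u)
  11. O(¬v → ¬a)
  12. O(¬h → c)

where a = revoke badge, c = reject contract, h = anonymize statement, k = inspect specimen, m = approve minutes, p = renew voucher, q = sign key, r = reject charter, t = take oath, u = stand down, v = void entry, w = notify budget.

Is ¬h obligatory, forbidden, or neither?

Neither

Premise 12 is O(¬h → c); even if O(c) held, inferring O(¬h) would be affirming the consequent — invalid.
No premise or chain of K-axiom applications forces O(¬h), and none forces O(h). So ¬h is neither obligatory nor forbidden under these norms.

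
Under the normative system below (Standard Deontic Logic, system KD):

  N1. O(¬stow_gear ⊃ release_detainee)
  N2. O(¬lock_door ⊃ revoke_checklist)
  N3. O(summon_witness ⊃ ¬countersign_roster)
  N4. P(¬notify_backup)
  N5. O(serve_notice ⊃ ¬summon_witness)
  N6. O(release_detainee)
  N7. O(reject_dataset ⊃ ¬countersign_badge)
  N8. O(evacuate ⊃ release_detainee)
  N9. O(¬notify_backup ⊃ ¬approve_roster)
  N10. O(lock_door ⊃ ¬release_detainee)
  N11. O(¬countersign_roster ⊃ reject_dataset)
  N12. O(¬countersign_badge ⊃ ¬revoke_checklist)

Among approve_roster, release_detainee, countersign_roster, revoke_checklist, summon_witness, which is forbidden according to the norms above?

Premise 6 gives O(release_detainee).
Premise 10 is O(lock_door ⊃ ¬release_detainee); contrapositively O(release_detainee ⊃ ¬lock_door). Since O(release_detainee) holds, K gives O(¬lock_door).
With premise 2, O(¬lock_door ⊃ revoke_checklist), the K-axiom yields O(revoke_checklist).
Premise 12, O(¬countersign_badge ⊃ ¬revoke_checklist), contraposes to O(revoke_checklist ⊃ countersign_badge); with O(revoke_checklist) we get O(countersign_badge).
Premise 7 is O(reject_dataset ⊃ ¬countersign_badge); contrapositively O(countersign_badge ⊃ ¬reject_dataset). Since O(countersign_badge) holds, K gives O(¬reject_dataset).
Premise 11, O(¬countersign_roster ⊃ reject_dataset), contraposes to O(¬reject_dataset ⊃ countersign_roster); with O(¬reject_dataset) we get O(countersign_roster).
Premise 3, O(summon_witness ⊃ ¬countersign_roster), contraposes to O(countersign_roster ⊃ ¬summon_witness); with O(countersign_roster) we get O(¬summon_witness).
So O(¬summon_witness) holds, i.e. summon_witness is forbidden. None of the other listed options is forbidden under the premises.

summon_witness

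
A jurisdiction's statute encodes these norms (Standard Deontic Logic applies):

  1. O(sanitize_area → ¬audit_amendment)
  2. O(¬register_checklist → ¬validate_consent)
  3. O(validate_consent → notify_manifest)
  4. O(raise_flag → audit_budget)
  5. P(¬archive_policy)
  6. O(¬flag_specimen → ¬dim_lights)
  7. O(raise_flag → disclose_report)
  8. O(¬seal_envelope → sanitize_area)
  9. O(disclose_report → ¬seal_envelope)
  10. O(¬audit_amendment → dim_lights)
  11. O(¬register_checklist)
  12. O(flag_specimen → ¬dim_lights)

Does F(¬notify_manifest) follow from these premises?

Premise 3 is O(validate_consent → notify_manifest), but O(validate_consent) is not derivable from the premises, so it does not yield O(notify_manifest).
No other premise forces O(notify_manifest). An ideal world satisfying every premise can still have ¬notify_manifest true, so F(¬notify_manifest) is not derivable.

No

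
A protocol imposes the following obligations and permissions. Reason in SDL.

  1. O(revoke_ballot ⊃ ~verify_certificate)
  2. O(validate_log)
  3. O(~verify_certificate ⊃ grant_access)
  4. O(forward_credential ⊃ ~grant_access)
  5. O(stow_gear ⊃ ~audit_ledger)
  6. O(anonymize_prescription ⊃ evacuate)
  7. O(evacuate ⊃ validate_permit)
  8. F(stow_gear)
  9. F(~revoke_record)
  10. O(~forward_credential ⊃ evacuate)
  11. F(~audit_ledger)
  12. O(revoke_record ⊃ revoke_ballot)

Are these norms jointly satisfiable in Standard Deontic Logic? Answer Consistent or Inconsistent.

Consistent

Premise 5 is O(stow_gear ⊃ ~audit_ledger), but O(stow_gear) is not derivable from the premises, so it does not yield O(~audit_ledger).
So O(~audit_ledger) is not derivable, and the apparent clash with O(audit_ledger) does not arise.
A world satisfying every obligation exists (e.g. anonymize_prescription=false, audit_ledger=true, evacuate=true, forward_credential=false, grant_access=true, revoke_ballot=true, revoke_record=true, stow_gear=false, validate_log=true, validate_permit=true, verify_certificate=false); no atom is both obligatory and forbidden, so the set is consistent.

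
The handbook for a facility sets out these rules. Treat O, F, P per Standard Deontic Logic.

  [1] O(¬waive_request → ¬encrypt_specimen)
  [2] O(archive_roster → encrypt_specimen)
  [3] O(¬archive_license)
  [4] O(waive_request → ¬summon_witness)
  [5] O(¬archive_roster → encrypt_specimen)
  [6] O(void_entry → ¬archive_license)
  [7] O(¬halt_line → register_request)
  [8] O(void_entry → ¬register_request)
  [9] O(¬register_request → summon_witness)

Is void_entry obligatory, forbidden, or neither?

Premises 2 and 5 are O(archive_roster → encrypt_specimen) and O(¬archive_roster → encrypt_specimen); every ideal world satisfies archive_roster or ¬archive_roster, so in either case encrypt_specimen holds — hence O(encrypt_specimen).
The contrapositive of premise 1 (O(¬waive_request → ¬encrypt_specimen)) is O(encrypt_specimen → waive_request), and O(encrypt_specimen) is already established, so O(waive_request).
With premise 4, O(waive_request → ¬summon_witness), the K-axiom yields O(¬summon_witness).
The contrapositive of premise 9 (O(¬register_request → summon_witness)) is O(¬summon_witness → register_request), and O(¬summon_witness) is already established, so O(register_request).
Premise 8, O(void_entry → ¬register_request), contraposes to O(register_request → ¬void_entry); with O(register_request) we get O(¬void_entry).
Premises 3, 6, 7 do not contribute to this derivation.
Thus O(¬void_entry), which is F(void_entry): void_entry is forbidden.

Forbidden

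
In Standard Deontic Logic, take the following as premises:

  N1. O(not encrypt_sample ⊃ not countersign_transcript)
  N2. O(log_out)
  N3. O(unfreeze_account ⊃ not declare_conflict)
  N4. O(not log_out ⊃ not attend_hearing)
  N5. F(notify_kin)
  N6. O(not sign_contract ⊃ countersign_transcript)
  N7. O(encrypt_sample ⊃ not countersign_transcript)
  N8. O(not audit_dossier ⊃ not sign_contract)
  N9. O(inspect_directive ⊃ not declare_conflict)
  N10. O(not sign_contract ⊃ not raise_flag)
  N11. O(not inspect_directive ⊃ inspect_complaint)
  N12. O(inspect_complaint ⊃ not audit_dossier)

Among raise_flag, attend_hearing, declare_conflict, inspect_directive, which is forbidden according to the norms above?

declare_conflict

Premises 7 and 1 are O(encrypt_sample ⊃ not countersign_transcript) and O(not encrypt_sample ⊃ not countersign_transcript); every ideal world satisfies encrypt_sample or not encrypt_sample, so in either case not countersign_transcript holds — hence O(not countersign_transcript).
Premise 6 is O(not sign_contract ⊃ countersign_transcript); contrapositively O(not countersign_transcript ⊃ sign_contract). Since O(not countersign_transcript) holds, K gives O(sign_contract).
The contrapositive of premise 8 (O(not audit_dossier ⊃ not sign_contract)) is O(sign_contract ⊃ audit_dossier), and O(sign_contract) is already established, so O(audit_dossier).
Premise 12, O(inspect_complaint ⊃ not audit_dossier), contraposes to O(audit_dossier ⊃ not inspect_complaint); with O(audit_dossier) we get O(not inspect_complaint).
Premise 11, O(not inspect_directive ⊃ inspect_complaint), contraposes to O(not inspect_complaint ⊃ inspect_directive); with O(not inspect_complaint) we get O(inspect_directive).
Premise 9 is O(inspect_directive ⊃ not declare_conflict); since O(inspect_directive), deontic closure gives O(not declare_conflict).
So O(not declare_conflict) holds, i.e. declare_conflict is forbidden. None of the other listed options is forbidden under the premises.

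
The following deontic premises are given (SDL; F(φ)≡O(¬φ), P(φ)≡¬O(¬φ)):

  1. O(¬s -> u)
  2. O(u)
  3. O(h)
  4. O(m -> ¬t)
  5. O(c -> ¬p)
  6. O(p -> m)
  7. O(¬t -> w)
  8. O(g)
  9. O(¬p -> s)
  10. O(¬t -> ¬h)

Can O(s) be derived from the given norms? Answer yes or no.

Yes

Premise 3 states O(h) outright.
The contrapositive of premise 10 (O(¬t -> ¬h)) is O(h -> t), and O(h) is already established, so O(t).
The contrapositive of premise 4 (O(m -> ¬t)) is O(t -> ¬m), and O(t) is already established, so O(¬m).
Premise 6, O(p -> m), contraposes to O(¬m -> ¬p); with O(¬m) we get O(¬p).
Premise 9 is O(¬p -> s); since O(¬p), deontic closure gives O(s).
Premises 1, 2, 5, 7, 8 do not contribute to this derivation.
So O(s) follows.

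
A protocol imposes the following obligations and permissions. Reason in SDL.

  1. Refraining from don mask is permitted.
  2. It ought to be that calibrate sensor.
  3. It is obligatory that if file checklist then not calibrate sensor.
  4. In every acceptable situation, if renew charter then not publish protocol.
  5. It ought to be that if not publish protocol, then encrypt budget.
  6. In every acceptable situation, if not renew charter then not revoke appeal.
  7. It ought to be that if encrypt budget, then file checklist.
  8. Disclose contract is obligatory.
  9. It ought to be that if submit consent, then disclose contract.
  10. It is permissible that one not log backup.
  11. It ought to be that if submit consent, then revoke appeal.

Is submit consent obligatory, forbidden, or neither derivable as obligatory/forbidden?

Forbidden

From premise 2 we have O(calibrate_sensor).
Premise 3, O(file_checklist → ¬calibrate_sensor), contraposes to O(calibrate_sensor → ¬file_checklist); with O(calibrate_sensor) we get O(¬file_checklist).
Premise 7 is O(encrypt_budget → file_checklist); contrapositively O(¬file_checklist → ¬encrypt_budget). Since O(¬file_checklist) holds, K gives O(¬encrypt_budget).
The contrapositive of premise 5 (O(¬publish_protocol → encrypt_budget)) is O(¬encrypt_budget → publish_protocol), and O(¬encrypt_budget) is already established, so O(publish_protocol).
Premise 4 is O(renew_charter → ¬publish_protocol); contrapositively O(publish_protocol → ¬renew_charter). Since O(publish_protocol) holds, K gives O(¬renew_charter).
Applying K to premise 6 (O(¬renew_charter → ¬revoke_appeal)) and O(¬renew_charter) yields O(¬revoke_appeal).
Premise 11, O(submit_consent → revoke_appeal), contraposes to O(¬revoke_appeal → ¬submit_consent); with O(¬revoke_appeal) we get O(¬submit_consent).
Premises 1, 8, 9, 10 do not contribute to this derivation.
Thus O(¬submit_consent), which is F(submit_consent): submit_consent is forbidden.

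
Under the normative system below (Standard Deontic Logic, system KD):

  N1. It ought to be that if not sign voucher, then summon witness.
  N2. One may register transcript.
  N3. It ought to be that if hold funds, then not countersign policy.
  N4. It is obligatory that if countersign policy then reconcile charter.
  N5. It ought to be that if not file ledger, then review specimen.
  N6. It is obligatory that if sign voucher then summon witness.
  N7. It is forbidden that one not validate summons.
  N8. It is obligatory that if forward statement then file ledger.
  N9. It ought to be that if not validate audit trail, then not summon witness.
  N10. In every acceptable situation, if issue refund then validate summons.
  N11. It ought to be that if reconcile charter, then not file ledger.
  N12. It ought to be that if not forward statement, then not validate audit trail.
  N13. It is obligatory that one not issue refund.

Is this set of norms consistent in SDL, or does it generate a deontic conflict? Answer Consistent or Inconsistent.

Consistent

Premise 10 is O(issue_refund → validate_summons); even if O(validate_summons) held, inferring O(issue_refund) would be affirming the consequent — invalid.
So O(issue_refund) is not derivable, and the apparent clash with O(¬issue_refund) does not arise.
A world satisfying every obligation exists (e.g. countersign_policy=false, file_ledger=true, forward_statement=true, hold_funds=false, issue_refund=false, reconcile_charter=false, register_transcript=false, review_specimen=false, sign_voucher=false, summon_witness=true, validate_audit_trail=true, validate_summons=true); no atom is both obligatory and forbidden, so the set is consistent.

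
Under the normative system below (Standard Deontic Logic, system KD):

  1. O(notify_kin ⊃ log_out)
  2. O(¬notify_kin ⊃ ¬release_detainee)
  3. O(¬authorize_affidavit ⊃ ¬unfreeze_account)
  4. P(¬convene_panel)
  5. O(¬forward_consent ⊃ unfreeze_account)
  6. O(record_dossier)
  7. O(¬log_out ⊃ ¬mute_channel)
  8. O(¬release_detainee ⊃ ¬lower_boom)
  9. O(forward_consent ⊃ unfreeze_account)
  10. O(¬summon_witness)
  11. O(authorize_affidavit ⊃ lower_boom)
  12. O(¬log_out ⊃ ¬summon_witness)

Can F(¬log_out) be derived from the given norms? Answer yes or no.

By case analysis on forward_consent: premise 9 gives O(forward_consent ⊃ unfreeze_account) and premise 5 gives O(¬forward_consent ⊃ unfreeze_account), so O(unfreeze_account) either way.
The contrapositive of premise 3 (O(¬authorize_affidavit ⊃ ¬unfreeze_account)) is O(unfreeze_account ⊃ authorize_affidavit), and O(unfreeze_account) is already established, so O(authorize_affidavit).
With premise 11, O(authorize_affidavit ⊃ lower_boom), the K-axiom yields O(lower_boom).
Premise 8, O(¬release_detainee ⊃ ¬lower_boom), contraposes to O(lower_boom ⊃ release_detainee); with O(lower_boom) we get O(release_detainee).
The contrapositive of premise 2 (O(¬notify_kin ⊃ ¬release_detainee)) is O(release_detainee ⊃ notify_kin), and O(release_detainee) is already established, so O(notify_kin).
From O(notify_kin) and premise 1, O(notify_kin ⊃ log_out), we obtain O(log_out).
Premises 4, 6, 7, 10, 12 do not contribute to this derivation.
So O(log_out) holds, i.e. F(¬log_out). The claim follows.

Yes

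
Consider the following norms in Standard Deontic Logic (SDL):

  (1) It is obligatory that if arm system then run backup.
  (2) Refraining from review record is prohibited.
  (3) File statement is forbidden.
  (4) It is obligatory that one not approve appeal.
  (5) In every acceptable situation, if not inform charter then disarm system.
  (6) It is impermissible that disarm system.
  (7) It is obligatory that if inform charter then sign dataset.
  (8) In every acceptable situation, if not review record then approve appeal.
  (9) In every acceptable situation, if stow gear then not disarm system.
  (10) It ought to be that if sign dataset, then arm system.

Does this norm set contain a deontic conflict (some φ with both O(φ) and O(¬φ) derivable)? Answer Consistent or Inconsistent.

Consistent

Premise 8 is O(¬review_record → approve_appeal), but O(¬review_record) is not derivable from the premises, so it does not yield O(approve_appeal).
So O(approve_appeal) is not derivable, and the apparent clash with O(¬approve_appeal) does not arise.
A world satisfying every obligation exists (e.g. approve_appeal=false, arm_system=true, disarm_system=false, file_statement=false, inform_charter=true, review_record=true, run_backup=true, sign_dataset=true, stow_gear=false); no atom is both obligatory and forbidden, so the set is consistent.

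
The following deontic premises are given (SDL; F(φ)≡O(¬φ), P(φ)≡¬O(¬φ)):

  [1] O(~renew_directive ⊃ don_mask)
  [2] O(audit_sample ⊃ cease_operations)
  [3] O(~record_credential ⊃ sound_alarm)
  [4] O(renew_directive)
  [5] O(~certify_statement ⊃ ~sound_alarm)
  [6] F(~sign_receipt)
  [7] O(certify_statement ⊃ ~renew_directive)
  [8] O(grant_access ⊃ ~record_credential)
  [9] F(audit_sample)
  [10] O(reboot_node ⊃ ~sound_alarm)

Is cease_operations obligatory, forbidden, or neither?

Premise 2 is O(audit_sample ⊃ cease_operations), but O(audit_sample) is not derivable from the premises, so it does not yield O(cease_operations).
No premise or chain of K-axiom applications forces O(cease_operations), and none forces O(~cease_operations). So cease_operations is neither obligatory nor forbidden under these norms.

Neither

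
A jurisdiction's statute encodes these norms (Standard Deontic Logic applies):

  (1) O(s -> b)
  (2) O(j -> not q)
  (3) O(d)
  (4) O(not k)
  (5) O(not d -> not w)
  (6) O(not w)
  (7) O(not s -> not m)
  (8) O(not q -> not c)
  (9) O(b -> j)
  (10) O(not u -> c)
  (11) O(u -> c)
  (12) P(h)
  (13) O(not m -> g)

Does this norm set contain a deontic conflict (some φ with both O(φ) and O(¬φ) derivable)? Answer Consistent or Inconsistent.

Consistent

Premise 5 is O(not d -> not w); even if O(not w) held, inferring O(not d) would be affirming the consequent — invalid.
So O(not d) is not derivable, and the apparent clash with O(d) does not arise.
A world satisfying every obligation exists (e.g. b=false, c=true, d=true, g=true, h=false, j=false, k=false, m=false, q=true, s=false, u=false, w=false); no atom is both obligatory and forbidden, so the set is consistent.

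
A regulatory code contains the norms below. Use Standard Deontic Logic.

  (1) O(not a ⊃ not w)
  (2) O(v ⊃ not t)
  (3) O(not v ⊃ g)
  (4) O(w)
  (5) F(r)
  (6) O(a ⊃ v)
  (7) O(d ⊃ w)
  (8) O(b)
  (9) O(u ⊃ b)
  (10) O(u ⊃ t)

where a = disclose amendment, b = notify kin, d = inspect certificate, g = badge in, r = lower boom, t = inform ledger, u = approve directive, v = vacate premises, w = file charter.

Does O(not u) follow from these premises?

From premise 4 we have O(w).
The contrapositive of premise 1 (O(not a ⊃ not w)) is O(w ⊃ a), and O(w) is already established, so O(a).
Premise 6 is O(a ⊃ v); since O(a), deontic closure gives O(v).
Premise 2 is O(v ⊃ not t); since O(v), deontic closure gives O(not t).
The contrapositive of premise 10 (O(u ⊃ t)) is O(not t ⊃ not u), and O(not t) is already established, so O(not u).
Premises 3, 5, 7, 8, 9 do not contribute to this derivation.
So O(not u) follows.

Yes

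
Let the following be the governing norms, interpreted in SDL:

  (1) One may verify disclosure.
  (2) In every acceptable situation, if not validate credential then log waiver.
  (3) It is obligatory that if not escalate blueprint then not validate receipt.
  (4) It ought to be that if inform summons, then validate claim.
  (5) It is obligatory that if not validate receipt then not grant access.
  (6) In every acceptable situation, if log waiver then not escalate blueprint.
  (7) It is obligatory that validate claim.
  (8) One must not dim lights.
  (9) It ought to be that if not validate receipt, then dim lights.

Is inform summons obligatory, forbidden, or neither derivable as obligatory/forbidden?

Premise 4 is O(inform_summons → validate_claim); even if O(validate_claim) held, inferring O(inform_summons) would be affirming the consequent — invalid.
No premise or chain of K-axiom applications forces O(inform_summons), and none forces O(¬inform_summons). So inform_summons is neither obligatory nor forbidden under these norms.

Neither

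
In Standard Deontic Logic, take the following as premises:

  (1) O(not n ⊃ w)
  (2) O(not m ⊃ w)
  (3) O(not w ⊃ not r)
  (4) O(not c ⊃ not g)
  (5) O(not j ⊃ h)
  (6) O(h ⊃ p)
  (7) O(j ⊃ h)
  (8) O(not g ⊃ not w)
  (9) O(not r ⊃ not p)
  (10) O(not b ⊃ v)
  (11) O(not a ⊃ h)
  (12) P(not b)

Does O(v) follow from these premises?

No

Premise 10 is O(not b ⊃ v), but O(not b) is not derivable from the premises (the permission P(not b) asserts only not O(b), not O(not b)), so it does not yield O(v).
No other premise forces O(v). An ideal world satisfying every premise can still have v false, so O(v) is not derivable.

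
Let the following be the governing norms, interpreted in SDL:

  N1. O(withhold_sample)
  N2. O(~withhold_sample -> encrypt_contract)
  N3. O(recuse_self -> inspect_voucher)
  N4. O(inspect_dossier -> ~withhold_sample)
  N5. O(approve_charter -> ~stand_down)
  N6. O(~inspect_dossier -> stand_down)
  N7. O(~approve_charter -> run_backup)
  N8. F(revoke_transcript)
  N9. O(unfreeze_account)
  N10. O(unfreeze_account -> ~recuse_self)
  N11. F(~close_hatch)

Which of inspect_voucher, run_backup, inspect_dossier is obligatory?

run_backup

Premise 1 gives O(withhold_sample).
Premise 4, O(inspect_dossier -> ~withhold_sample), contraposes to O(withhold_sample -> ~inspect_dossier); with O(withhold_sample) we get O(~inspect_dossier).
Applying K to premise 6 (O(~inspect_dossier -> stand_down)) and O(~inspect_dossier) yields O(stand_down).
Premise 5, O(approve_charter -> ~stand_down), contraposes to O(stand_down -> ~approve_charter); with O(stand_down) we get O(~approve_charter).
With premise 7, O(~approve_charter -> run_backup), the K-axiom yields O(run_backup).
So O(run_backup) holds — run_backup is obligatory. None of the other listed options is made obligatory by any chain of premises.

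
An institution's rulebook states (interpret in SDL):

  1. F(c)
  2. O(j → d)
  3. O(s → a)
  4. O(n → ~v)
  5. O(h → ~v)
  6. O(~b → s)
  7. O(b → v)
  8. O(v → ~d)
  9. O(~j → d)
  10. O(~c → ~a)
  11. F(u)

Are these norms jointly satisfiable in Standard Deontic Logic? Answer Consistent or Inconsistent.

Premises 2 and 9 are O(j → d) and O(~j → d); every ideal world satisfies j or ~j, so in either case d holds — hence O(d).
Premise 8, O(v → ~d), contraposes to O(d → ~v); with O(d) we get O(~v).
The contrapositive of premise 7 (O(b → v)) is O(~v → ~b), and O(~v) is already established, so O(~b).
Applying K to premise 6 (O(~b → s)) and O(~b) yields O(s).
Applying K to premise 3 (O(s → a)) and O(s) yields O(a).
Premise 10 is O(~c → ~a); contrapositively O(a → c). Since O(a) holds, K gives O(c).
However, F(c) at premise 1 amounts to O(~c).
We now have both O(c) and O(~c) — c is simultaneously obligatory and forbidden, violating the D-axiom.

Inconsistent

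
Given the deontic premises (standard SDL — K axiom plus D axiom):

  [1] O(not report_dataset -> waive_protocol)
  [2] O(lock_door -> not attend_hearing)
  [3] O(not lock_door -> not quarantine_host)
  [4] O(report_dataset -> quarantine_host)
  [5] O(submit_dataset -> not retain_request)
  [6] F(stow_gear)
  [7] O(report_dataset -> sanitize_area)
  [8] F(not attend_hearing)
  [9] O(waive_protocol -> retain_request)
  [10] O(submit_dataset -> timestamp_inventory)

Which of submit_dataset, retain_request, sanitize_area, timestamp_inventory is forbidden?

Premise 8, F(not attend_hearing), is equivalent to O(attend_hearing).
The contrapositive of premise 2 (O(lock_door -> not attend_hearing)) is O(attend_hearing -> not lock_door), and O(attend_hearing) is already established, so O(not lock_door).
From O(not lock_door) and premise 3, O(not lock_door -> not quarantine_host), we obtain O(not quarantine_host).
The contrapositive of premise 4 (O(report_dataset -> quarantine_host)) is O(not quarantine_host -> not report_dataset), and O(not quarantine_host) is already established, so O(not report_dataset).
From O(not report_dataset) and premise 1, O(not report_dataset -> waive_protocol), we obtain O(waive_protocol).
With premise 9, O(waive_protocol -> retain_request), the K-axiom yields O(retain_request).
Premise 5, O(submit_dataset -> not retain_request), contraposes to O(retain_request -> not submit_dataset); with O(retain_request) we get O(not submit_dataset).
So O(not submit_dataset) holds, i.e. submit_dataset is forbidden. None of the other listed options is forbidden under the premises.

submit_dataset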